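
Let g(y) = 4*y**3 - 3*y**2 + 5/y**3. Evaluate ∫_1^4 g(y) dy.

By the power rule, an antiderivative is F(y) = y**4 - y**3 - 5/(2*y**2).
Then F(4) - F(1) = (6139/32) - (-5/2) = 6219/32.

6219/32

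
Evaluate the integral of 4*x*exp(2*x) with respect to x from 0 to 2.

Integrate by parts once (u = x, dv = 4*exp(2*x) dx).
An antiderivative is F(x) = (2*x - 1)*exp(2*x).
Then F(2) - F(0) = (3*exp(4)) - (-1) = 1 + 3*exp(4).

1 + 3*exp(4)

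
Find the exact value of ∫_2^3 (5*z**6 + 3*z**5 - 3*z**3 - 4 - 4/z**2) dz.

146983/84

By the power rule, an antiderivative is F(z) = 5*z**7/7 + z**6/2 - 3*z**4/4 - 4*z + 4/z.
Then F(3) - F(2) = (155839/84) - (738/7) = 146983/84.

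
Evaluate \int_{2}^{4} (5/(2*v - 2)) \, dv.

5*log(3)/2

An antiderivative is F(v) = 5*log(2*v - 2)/2.
Then F(4) - F(2) = (5*log(6)/2) - (5*log(2)/2) = 5*log(3)/2.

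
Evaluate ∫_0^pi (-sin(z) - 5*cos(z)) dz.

-2

An antiderivative is F(z) = -5*sin(z) + cos(z).
Then F(pi) - F(0) = (-1) - (1) = -2.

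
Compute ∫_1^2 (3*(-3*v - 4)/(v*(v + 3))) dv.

Factor the denominator: v**2 + 3*v = (v + 3)v.
Partial fractions: 3*(-3*v - 4)/(v*(v + 3)) = -5/(v + 3) - 4/v.
An antiderivative is F(v) = -4*log(v) - 5*log(v + 3).
Then F(2) - F(1) = (-5*log(5) - 4*log(2)) - (-10*log(2)) = -5*log(5) + 6*log(2).

-5*log(5) + 6*log(2)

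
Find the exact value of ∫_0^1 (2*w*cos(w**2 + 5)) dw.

Let u = w**2 + 5, so du = 2*w dw. When w = 0, u = 5; when w = 1, u = 6.
The integral becomes ∫ cos(u) du from 5 to 6, with antiderivative sin(u).
Back in w: F(w) = sin(w**2 + 5).
Then F(1) - F(0) = (sin(6)) - (sin(5)) = sin(6) - sin(5).

sin(6) - sin(5)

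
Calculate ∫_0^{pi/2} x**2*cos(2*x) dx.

-pi/4

Integrate by parts twice (u = x^2, dv = cos(2*x) dx).
An antiderivative is F(x) = x**2*sin(2*x)/2 + x*cos(2*x)/2 - sin(2*x)/4.
Then F(pi/2) - F(0) = (-pi/4) - (0) = -pi/4.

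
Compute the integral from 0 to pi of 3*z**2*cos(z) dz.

-6*pi

Integrate by parts twice (u = z^2, dv = 3*cos(z) dz).
An antiderivative is F(z) = 3*z**2*sin(z) + 6*z*cos(z) - 6*sin(z).
Then F(pi) - F(0) = (-6*pi) - (0) = -6*pi.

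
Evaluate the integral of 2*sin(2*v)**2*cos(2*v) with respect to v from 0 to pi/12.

1/24

Let u = sin(2*v), so du = 2*cos(2*v) dv. When v = 0, u = 0; when v = pi/12, u = 1/2.
The integral becomes ∫ u**2 du from 0 to 1/2, with antiderivative u**3/3.
Back in v: F(v) = sin(2*v)**3/3.
Then F(pi/12) - F(0) = (1/24) - (0) = 1/24.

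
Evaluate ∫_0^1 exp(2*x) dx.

An antiderivative is F(x) = exp(2*x)/2.
Then F(1) - F(0) = (exp(2)/2) - (1/2) = -1/2 + exp(2)/2.

-1/2 + exp(2)/2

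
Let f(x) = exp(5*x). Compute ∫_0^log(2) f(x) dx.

Let u = exp(x), so du = exp(x) dx. When x = 0, u = 1; when x = log(2), u = 2.
The integral becomes ∫ u**4 du from 1 to 2, with antiderivative u**5/5.
Back in x: F(x) = exp(5*x)/5.
Then F(log(2)) - F(0) = (32/5) - (1/5) = 31/5.

31/5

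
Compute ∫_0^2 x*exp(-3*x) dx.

(-7 + exp(6))*exp(-6)/9

Integrate by parts once (u = x, dv = exp(-3*x) dx).
An antiderivative is F(x) = (-3*x - 1)*exp(-3*x)/9.
Then F(2) - F(0) = (-7*exp(-6)/9) - (-1/9) = (-7 + exp(6))*exp(-6)/9.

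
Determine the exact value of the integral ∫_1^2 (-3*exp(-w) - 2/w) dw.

An antiderivative is F(w) = -2*log(w) + 3*exp(-w).
Then F(2) - F(1) = (-2*log(2) + 3*exp(-2)) - (3*exp(-1)) = -2*log(2) - 3*exp(-1) + 3*exp(-2).

-2*log(2) - 3*exp(-1) + 3*exp(-2)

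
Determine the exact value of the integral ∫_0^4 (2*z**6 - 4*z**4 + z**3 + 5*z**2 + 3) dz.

By the power rule, an antiderivative is F(z) = 2*z**7/7 - 4*z**5/5 + z**4/4 + 5*z**3/3 + 3*z.
Then F(4) - F(0) = (424684/105) - (0) = 424684/105.

424684/105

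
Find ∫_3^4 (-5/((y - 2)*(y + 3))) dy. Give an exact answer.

Factor the denominator: y**2 + y - 6 = (y + 3)(y - 2).
Partial fractions: -5/((y - 2)*(y + 3)) = 1/(y + 3) - 1/(y - 2).
An antiderivative is F(y) = -log(y - 2) + log(y + 3).
Then F(4) - F(3) = (log(7/2)) - (log(6)) = log(7/12).

log(7/12)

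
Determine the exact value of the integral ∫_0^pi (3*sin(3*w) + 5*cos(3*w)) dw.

An antiderivative is F(w) = 5*sin(3*w)/3 - cos(3*w).
Then F(pi) - F(0) = (1) - (-1) = 2.

2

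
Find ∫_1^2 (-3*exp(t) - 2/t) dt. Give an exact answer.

-3*exp(2) - log(4) + 3*exp(1)

An antiderivative is F(t) = -3*exp(t) - 2*log(t).
Then F(2) - F(1) = (-3*exp(2) - log(4)) - (-3*exp(1)) = -3*exp(2) - log(4) + 3*exp(1).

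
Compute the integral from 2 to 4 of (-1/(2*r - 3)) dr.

An antiderivative is F(r) = -log(2*r - 3)/2.
Then F(4) - F(2) = (-log(5)/2) - (0) = -log(5)/2.

-log(5)/2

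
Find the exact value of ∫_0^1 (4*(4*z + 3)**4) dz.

16564/5

Let u = 4*z + 3, so du = 4 dz. When z = 0, u = 3; when z = 1, u = 7.
The integral becomes ∫ u**4 du from 3 to 7, with antiderivative u**5/5.
Back in z: F(z) = (4*z + 3)**5/5.
Then F(1) - F(0) = (16807/5) - (243/5) = 16564/5.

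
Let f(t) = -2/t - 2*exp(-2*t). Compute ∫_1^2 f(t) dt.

An antiderivative is F(t) = -2*log(t) + exp(-2*t).
Then F(2) - F(1) = (-2*log(2) + exp(-4)) - (exp(-2)) = -2*log(2) - exp(-2) + exp(-4).

-2*log(2) - exp(-2) + exp(-4)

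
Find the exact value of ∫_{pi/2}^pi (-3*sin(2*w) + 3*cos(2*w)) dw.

An antiderivative is F(w) = 3*sin(2*w)/2 + 3*cos(2*w)/2.
Then F(pi) - F(pi/2) = (3/2) - (-3/2) = 3.

3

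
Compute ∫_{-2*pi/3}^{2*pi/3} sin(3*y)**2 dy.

2*pi/3

Use the identity sin^2(3*y) = (1 - cos(6*y))/2.
An antiderivative is F(y) = y/2 - sin(6*y)/12.
Then F(2*pi/3) - F(-2*pi/3) = (pi/3) - (-pi/3) = 2*pi/3.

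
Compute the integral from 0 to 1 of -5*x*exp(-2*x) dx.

-5/4 + 15*exp(-2)/4

Integrate by parts once (u = x, dv = -5*exp(-2*x) dx).
An antiderivative is F(x) = (10*x + 5)*exp(-2*x)/4.
Then F(1) - F(0) = (15*exp(-2)/4) - (5/4) = -5/4 + 15*exp(-2)/4.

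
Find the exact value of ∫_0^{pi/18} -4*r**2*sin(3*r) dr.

-4*sqrt(3)/27 - 2*pi/81 + sqrt(3)*pi**2/486 + 8/27

Integrate by parts twice (u = r^2, dv = -4*sin(3*r) dr).
An antiderivative is F(r) = 4*r**2*cos(3*r)/3 - 8*r*sin(3*r)/9 - 8*cos(3*r)/27.
Then F(pi/18) - F(0) = (-4*sqrt(3)/27 - 2*pi/81 + sqrt(3)*pi**2/486) - (-8/27) = -4*sqrt(3)/27 - 2*pi/81 + sqrt(3)*pi**2/486 + 8/27.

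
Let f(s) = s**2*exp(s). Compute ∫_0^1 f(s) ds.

-2 + E

Integrate by parts twice (u = s^2, dv = exp(s) ds).
An antiderivative is F(s) = (s**2 - 2*s + 2)*exp(s).
Then F(1) - F(0) = (E) - (2) = -2 + E.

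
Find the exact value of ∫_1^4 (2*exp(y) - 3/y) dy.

An antiderivative is F(y) = 2*exp(y) - 3*log(y).
Then F(4) - F(1) = (-log(64) + 2*exp(4)) - (2*exp(1)) = -2*exp(1) - 6*log(2) + 2*exp(4).

-2*exp(1) - 6*log(2) + 2*exp(4)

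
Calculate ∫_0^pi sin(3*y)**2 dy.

pi/2

Use the identity sin^2(3*y) = (1 - cos(6*y))/2.
An antiderivative is F(y) = y/2 - sin(6*y)/12.
Then F(pi) - F(0) = (pi/2) - (0) = pi/2.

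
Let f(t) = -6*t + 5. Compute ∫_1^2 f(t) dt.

-4

By the power rule, an antiderivative is F(t) = -3*t**2 + 5*t.
Then F(2) - F(1) = (-2) - (2) = -4.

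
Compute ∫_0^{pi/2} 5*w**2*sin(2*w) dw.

-5/2 + 5*pi**2/8

Integrate by parts twice (u = w^2, dv = 5*sin(2*w) dw).
An antiderivative is F(w) = -5*w**2*cos(2*w)/2 + 5*w*sin(2*w)/2 + 5*cos(2*w)/4.
Then F(pi/2) - F(0) = (-5/4 + 5*pi**2/8) - (5/4) = -5/2 + 5*pi**2/8.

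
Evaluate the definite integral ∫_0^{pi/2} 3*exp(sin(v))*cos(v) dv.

Let u = sin(v), so du = cos(v) dv. When v = 0, u = 0; when v = pi/2, u = 1.
The integral becomes 3·∫ exp(u) du from 0 to 1, with antiderivative 3*exp(u).
Back in v: F(v) = 3*exp(sin(v)).
Then F(pi/2) - F(0) = (3*E) - (3) = -3 + 3*E.

-3 + 3*E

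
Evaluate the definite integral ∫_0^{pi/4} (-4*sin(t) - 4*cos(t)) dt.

An antiderivative is F(t) = -4*sin(t) + 4*cos(t).
Then F(pi/4) - F(0) = (0) - (4) = -4.

-4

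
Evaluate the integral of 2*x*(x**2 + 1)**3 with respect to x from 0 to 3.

9999/4

Let u = x**2 + 1, so du = 2*x dx. When x = 0, u = 1; when x = 3, u = 10.
The integral becomes ∫ u**3 du from 1 to 10, with antiderivative u**4/4.
Back in x: F(x) = (x**2 + 1)**4/4.
Then F(3) - F(0) = (2500) - (1/4) = 9999/4.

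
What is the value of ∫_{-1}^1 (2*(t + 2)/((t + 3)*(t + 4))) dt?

-4*log(3) - 2*log(2) + 4*log(5)

Factor the denominator: t**2 + 7*t + 12 = (t + 4)(t + 3).
Partial fractions: 2*(t + 2)/((t + 3)*(t + 4)) = 4/(t + 4) - 2/(t + 3).
An antiderivative is F(t) = -2*log(t + 3) + 4*log(t + 4).
Then F(1) - F(-1) = (-4*log(2) + 4*log(5)) - (log(81/4)) = -4*log(3) - 2*log(2) + 4*log(5).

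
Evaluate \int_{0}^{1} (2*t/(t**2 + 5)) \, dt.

Let u = t**2 + 5, so du = 2*t dt. When t = 0, u = 5; when t = 1, u = 6.
The integral becomes ∫ 1/u du from 5 to 6, with antiderivative log(u).
Back in t: F(t) = log(t**2 + 5).
Then F(1) - F(0) = (log(6)) - (log(5)) = log(6/5).

log(6/5)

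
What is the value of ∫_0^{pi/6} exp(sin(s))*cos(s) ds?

Let u = sin(s), so du = cos(s) ds. When s = 0, u = 0; when s = pi/6, u = 1/2.
The integral becomes ∫ exp(u) du from 0 to 1/2, with antiderivative exp(u).
Back in s: F(s) = exp(sin(s)).
Then F(pi/6) - F(0) = (exp(1/2)) - (1) = -1 + exp(1/2).

-1 + exp(1/2)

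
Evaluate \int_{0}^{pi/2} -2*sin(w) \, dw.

An antiderivative is F(w) = 2*cos(w).
Then F(pi/2) - F(0) = (0) - (2) = -2.

-2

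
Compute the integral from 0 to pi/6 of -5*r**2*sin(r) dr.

Integrate by parts twice (u = r^2, dv = -5*sin(r) dr).
An antiderivative is F(r) = 5*r**2*cos(r) - 10*r*sin(r) - 10*cos(r).
Then F(pi/6) - F(0) = (-5*sqrt(3) - 5*pi/6 + 5*sqrt(3)*pi**2/72) - (-10) = -5*sqrt(3) - 5*pi/6 + 5*sqrt(3)*pi**2/72 + 10.

-5*sqrt(3) - 5*pi/6 + 5*sqrt(3)*pi**2/72 + 10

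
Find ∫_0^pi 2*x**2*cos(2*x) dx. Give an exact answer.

Integrate by parts twice (u = x^2, dv = 2*cos(2*x) dx).
An antiderivative is F(x) = x**2*sin(2*x) + x*cos(2*x) - sin(2*x)/2.
Then F(pi) - F(0) = (pi) - (0) = pi.

pi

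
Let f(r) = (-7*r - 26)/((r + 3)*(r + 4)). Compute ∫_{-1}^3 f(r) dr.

-2*log(7) - 3*log(3)

Factor the denominator: r**2 + 7*r + 12 = (r + 4)(r + 3).
Partial fractions: (-7*r - 26)/((r + 3)*(r + 4)) = -2/(r + 4) - 5/(r + 3).
An antiderivative is F(r) = -5*log(r + 3) - 2*log(r + 4).
Then F(3) - F(-1) = (-5*log(3) - 2*log(7) - 5*log(2)) - (-5*log(2) - 2*log(3)) = -2*log(7) - 3*log(3).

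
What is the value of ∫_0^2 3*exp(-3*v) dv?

1 - exp(-6)

An antiderivative is F(v) = -exp(-3*v).
Then F(2) - F(0) = (-exp(-6)) - (-1) = 1 - exp(-6).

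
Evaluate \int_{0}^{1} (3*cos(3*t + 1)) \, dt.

Let u = 3*t + 1, so du = 3 dt. When t = 0, u = 1; when t = 1, u = 4.
The integral becomes ∫ cos(u) du from 1 to 4, with antiderivative sin(u).
Back in t: F(t) = sin(3*t + 1).
Then F(1) - F(0) = (sin(4)) - (sin(1)) = -sin(1) + sin(4).

-sin(1) + sin(4)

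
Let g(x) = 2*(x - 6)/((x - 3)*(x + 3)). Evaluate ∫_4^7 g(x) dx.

Factor the denominator: x**2 - 9 = (x + 3)(x - 3).
Partial fractions: 2*(x - 6)/((x - 3)*(x + 3)) = 3/(x + 3) - 1/(x - 3).
An antiderivative is F(x) = -log(x - 3) + 3*log(x + 3).
Then F(7) - F(4) = (log(2) + 3*log(5)) - (3*log(7)) = -3*log(7) + log(2) + 3*log(5).

-3*log(7) + log(2) + 3*log(5)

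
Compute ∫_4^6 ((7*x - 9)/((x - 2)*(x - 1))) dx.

Factor the denominator: x**2 - 3*x + 2 = (x - 1)(x - 2).
Partial fractions: (7*x - 9)/((x - 2)*(x - 1)) = 2/(x - 1) + 5/(x - 2).
An antiderivative is F(x) = 5*log(x - 2) + 2*log(x - 1).
Then F(6) - F(4) = (2*log(5) + 10*log(2)) - (2*log(3) + 5*log(2)) = -2*log(3) + 2*log(5) + 5*log(2).

-2*log(3) + 2*log(5) + 5*log(2)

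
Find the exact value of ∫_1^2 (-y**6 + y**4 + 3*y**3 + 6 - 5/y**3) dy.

961/280

By the power rule, an antiderivative is F(y) = -y**7/7 + y**5/5 + 3*y**4/4 + 6*y + 5/(2*y**2).
Then F(2) - F(1) = (3567/280) - (1303/140) = 961/280.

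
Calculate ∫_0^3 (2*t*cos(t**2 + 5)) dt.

-sin(5) + sin(14)

Let u = t**2 + 5, so du = 2*t dt. When t = 0, u = 5; when t = 3, u = 14.
The integral becomes ∫ cos(u) du from 5 to 14, with antiderivative sin(u).
Back in t: F(t) = sin(t**2 + 5).
Then F(3) - F(0) = (sin(14)) - (sin(5)) = -sin(5) + sin(14).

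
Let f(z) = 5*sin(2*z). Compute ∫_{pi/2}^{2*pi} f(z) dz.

An antiderivative is F(z) = -5*cos(2*z)/2.
Then F(2*pi) - F(pi/2) = (-5/2) - (5/2) = -5.

-5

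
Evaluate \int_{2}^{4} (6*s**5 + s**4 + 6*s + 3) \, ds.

By the power rule, an antiderivative is F(s) = s**6 + s**5/5 + 3*s**2 + 3*s.
Then F(4) - F(2) = (21804/5) - (442/5) = 21362/5.

21362/5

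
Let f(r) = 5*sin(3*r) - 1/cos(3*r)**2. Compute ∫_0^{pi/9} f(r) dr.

An antiderivative is F(r) = -5*cos(3*r)/3 - tan(3*r)/3.
Then F(pi/9) - F(0) = (-5/6 - sqrt(3)/3) - (-5/3) = 5/6 - sqrt(3)/3.

5/6 - sqrt(3)/3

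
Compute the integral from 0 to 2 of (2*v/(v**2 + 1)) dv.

log(5)

Let u = v**2 + 1, so du = 2*v dv. When v = 0, u = 1; when v = 2, u = 5.
The integral becomes ∫ 1/u du from 1 to 5, with antiderivative log(u).
Back in v: F(v) = log(v**2 + 1).
Then F(2) - F(0) = (log(5)) - (0) = log(5).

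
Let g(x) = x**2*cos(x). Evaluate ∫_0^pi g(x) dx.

Integrate by parts twice (u = x^2, dv = cos(x) dx).
An antiderivative is F(x) = x**2*sin(x) + 2*x*cos(x) - 2*sin(x).
Then F(pi) - F(0) = (-2*pi) - (0) = -2*pi.

-2*pi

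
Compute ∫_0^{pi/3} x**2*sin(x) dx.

-1 - pi**2/18 + sqrt(3)*pi/3

Integrate by parts twice (u = x^2, dv = sin(x) dx).
An antiderivative is F(x) = -x**2*cos(x) + 2*x*sin(x) + 2*cos(x).
Then F(pi/3) - F(0) = (-pi**2/18 + 1 + sqrt(3)*pi/3) - (2) = -1 - pi**2/18 + sqrt(3)*pi/3.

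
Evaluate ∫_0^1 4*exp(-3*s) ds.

An antiderivative is F(s) = -4*exp(-3*s)/3.
Then F(1) - F(0) = (-4*exp(-3)/3) - (-4/3) = 4/3 - 4*exp(-3)/3.

4/3 - 4*exp(-3)/3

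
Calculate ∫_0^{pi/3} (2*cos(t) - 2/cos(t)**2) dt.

-sqrt(3)

An antiderivative is F(t) = 2*sin(t) - 2*tan(t).
Then F(pi/3) - F(0) = (-sqrt(3)) - (0) = -sqrt(3).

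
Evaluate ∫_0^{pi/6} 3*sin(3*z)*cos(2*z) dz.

Use the identity sin(3*z)cos(2*z) = [sin(5*z) + sin(z)]/2.
An antiderivative is F(z) = -3*cos(z)/2 - 3*cos(5*z)/10.
Then F(pi/6) - F(0) = (-3*sqrt(3)/5) - (-9/5) = 9/5 - 3*sqrt(3)/5.

9/5 - 3*sqrt(3)/5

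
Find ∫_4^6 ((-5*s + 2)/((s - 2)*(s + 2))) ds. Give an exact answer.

-8*log(2) + 3*log(3)

Factor the denominator: s**2 - 4 = (s + 2)(s - 2).
Partial fractions: (-5*s + 2)/((s - 2)*(s + 2)) = -3/(s + 2) - 2/(s - 2).
An antiderivative is F(s) = -2*log(s - 2) - 3*log(s + 2).
Then F(6) - F(4) = (-13*log(2)) - (-5*log(2) - 3*log(3)) = -8*log(2) + 3*log(3).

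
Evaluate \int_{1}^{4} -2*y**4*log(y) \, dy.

2046/25 - 4096*log(2)/5

Integrate by parts once (u = ln y, dv = -2*y**4 dy).
An antiderivative is F(y) = -2*y**5*(5*log(y) - 1)/25.
Then F(4) - F(1) = (2048/25 - 4096*log(2)/5) - (2/25) = 2046/25 - 4096*log(2)/5.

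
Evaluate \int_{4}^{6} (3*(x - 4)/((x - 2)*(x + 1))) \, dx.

-5*log(5) - 2*log(2) + 5*log(7)

Factor the denominator: x**2 - x - 2 = (x + 1)(x - 2).
Partial fractions: 3*(x - 4)/((x - 2)*(x + 1)) = 5/(x + 1) - 2/(x - 2).
An antiderivative is F(x) = -2*log(x - 2) + 5*log(x + 1).
Then F(6) - F(4) = (-4*log(2) + 5*log(7)) - (-2*log(2) + 5*log(5)) = -5*log(5) - 2*log(2) + 5*log(7).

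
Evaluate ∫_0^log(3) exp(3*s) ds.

26/3

Let u = exp(s), so du = exp(s) ds. When s = 0, u = 1; when s = log(3), u = 3.
The integral becomes ∫ u**2 du from 1 to 3, with antiderivative u**3/3.
Back in s: F(s) = exp(3*s)/3.
Then F(log(3)) - F(0) = (9) - (1/3) = 26/3.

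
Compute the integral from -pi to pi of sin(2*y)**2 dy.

Use the identity sin^2(2*y) = (1 - cos(4*y))/2.
An antiderivative is F(y) = y/2 - sin(4*y)/8.
Then F(pi) - F(-pi) = (pi/2) - (-pi/2) = pi.

pi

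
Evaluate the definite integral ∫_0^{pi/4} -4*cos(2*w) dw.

An antiderivative is F(w) = -2*sin(2*w).
Then F(pi/4) - F(0) = (-2) - (0) = -2.

-2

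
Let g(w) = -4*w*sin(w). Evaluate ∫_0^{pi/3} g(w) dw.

Integrate by parts once (u = w, dv = -4*sin(w) dw).
An antiderivative is F(w) = 4*w*cos(w) - 4*sin(w).
Then F(pi/3) - F(0) = (-2*sqrt(3) + 2*pi/3) - (0) = -2*sqrt(3) + 2*pi/3.

-2*sqrt(3) + 2*pi/3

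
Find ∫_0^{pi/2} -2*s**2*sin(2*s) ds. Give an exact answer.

Integrate by parts twice (u = s^2, dv = -2*sin(2*s) ds).
An antiderivative is F(s) = s**2*cos(2*s) - s*sin(2*s) - cos(2*s)/2.
Then F(pi/2) - F(0) = (1/2 - pi**2/4) - (-1/2) = 1 - pi**2/4.

1 - pi**2/4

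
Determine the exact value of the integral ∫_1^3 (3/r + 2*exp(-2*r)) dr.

An antiderivative is F(r) = 3*log(r) - exp(-2*r).
Then F(3) - F(1) = (-exp(-6) + 3*log(3)) - (-exp(-2)) = -exp(-6) + exp(-2) + 3*log(3).

-exp(-6) + exp(-2) + 3*log(3)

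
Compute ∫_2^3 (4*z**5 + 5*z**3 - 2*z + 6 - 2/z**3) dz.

By the power rule, an antiderivative is F(z) = 2*z**6/3 + 5*z**4/4 - z**2 + 6*z + z**(-2).
Then F(3) - F(2) = (21469/36) - (851/12) = 4729/9.

4729/9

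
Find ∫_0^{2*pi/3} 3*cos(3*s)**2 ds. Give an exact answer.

pi

Use the identity cos^2(3*s) = (1 + cos(6*s))/2.
An antiderivative is F(s) = 3*s/2 + sin(6*s)/4.
Then F(2*pi/3) - F(0) = (pi) - (0) = pi.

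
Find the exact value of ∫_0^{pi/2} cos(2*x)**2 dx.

Use the identity cos^2(2*x) = (1 + cos(4*x))/2.
An antiderivative is F(x) = x/2 + sin(4*x)/8.
Then F(pi/2) - F(0) = (pi/4) - (0) = pi/4.

pi/4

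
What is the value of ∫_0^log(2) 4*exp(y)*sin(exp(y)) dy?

-4*cos(2) + 4*cos(1)

Let u = exp(y), so du = exp(y) dy. When y = 0, u = 1; when y = log(2), u = 2.
The integral becomes 4·∫ sin(u) du from 1 to 2, with antiderivative -4*cos(u).
Back in y: F(y) = -4*cos(exp(y)).
Then F(log(2)) - F(0) = (-4*cos(2)) - (-4*cos(1)) = -4*cos(2) + 4*cos(1).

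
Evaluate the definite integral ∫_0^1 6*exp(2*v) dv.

Let u = 2*v, so du = 2 dv. When v = 0, u = 0; when v = 1, u = 2.
The integral becomes 3·∫ exp(u) du from 0 to 2, with antiderivative 3*exp(u).
Back in v: F(v) = 3*exp(2*v).
Then F(1) - F(0) = (3*exp(2)) - (3) = -3 + 3*exp(2).

-3 + 3*exp(2)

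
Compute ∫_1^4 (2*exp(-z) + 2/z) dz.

-2*exp(-4) + 2*exp(-1) + 4*log(2)

An antiderivative is F(z) = 2*log(z) - 2*exp(-z).
Then F(4) - F(1) = (-2*exp(-4) + 4*log(2)) - (-2*exp(-1)) = -2*exp(-4) + 2*exp(-1) + 4*log(2).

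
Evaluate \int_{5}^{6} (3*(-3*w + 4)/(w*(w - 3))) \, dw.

-9*log(3) + log(2) + 4*log(5)

Factor the denominator: w**2 - 3*w = w(w - 3).
Partial fractions: 3*(-3*w + 4)/(w*(w - 3)) = -4/w - 5/(w - 3).
An antiderivative is F(w) = -4*log(w) - 5*log(w - 3).
Then F(6) - F(5) = (-9*log(3) - 4*log(2)) - (-4*log(5) - 5*log(2)) = -9*log(3) + log(2) + 4*log(5).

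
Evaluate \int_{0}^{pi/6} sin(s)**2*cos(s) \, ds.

Let u = sin(s), so du = cos(s) ds. When s = 0, u = 0; when s = pi/6, u = 1/2.
The integral becomes ∫ u**2 du from 0 to 1/2, with antiderivative u**3/3.
Back in s: F(s) = sin(s)**3/3.
Then F(pi/6) - F(0) = (1/24) - (0) = 1/24.

1/24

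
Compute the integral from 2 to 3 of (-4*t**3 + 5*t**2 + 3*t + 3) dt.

By the power rule, an antiderivative is F(t) = -t**4 + 5*t**3/3 + 3*t**2/2 + 3*t.
Then F(3) - F(2) = (-27/2) - (28/3) = -137/6.

-137/6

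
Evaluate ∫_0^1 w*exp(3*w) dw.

1/9 + 2*exp(3)/9

Integrate by parts once (u = w, dv = exp(3*w) dw).
An antiderivative is F(w) = (3*w - 1)*exp(3*w)/9.
Then F(1) - F(0) = (2*exp(3)/9) - (-1/9) = 1/9 + 2*exp(3)/9.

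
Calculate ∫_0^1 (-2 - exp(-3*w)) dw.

An antiderivative is F(w) = -2*w + exp(-3*w)/3.
Then F(1) - F(0) = (-2 + exp(-3)/3) - (1/3) = -7/3 + exp(-3)/3.

-7/3 + exp(-3)/3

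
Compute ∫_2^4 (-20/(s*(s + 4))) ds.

Factor the denominator: s**2 + 4*s = (s + 4)s.
Partial fractions: -20/(s*(s + 4)) = 5/(s + 4) - 5/s.
An antiderivative is F(s) = -5*log(s) + 5*log(s + 4).
Then F(4) - F(2) = (log(32)) - (5*log(3)) = -5*log(3) + 5*log(2).

-5*log(3) + 5*log(2)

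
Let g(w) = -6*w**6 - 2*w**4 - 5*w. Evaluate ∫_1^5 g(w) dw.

By the power rule, an antiderivative is F(w) = -6*w**7/7 - 2*w**5/5 - 5*w**2/2.
Then F(5) - F(1) = (-955875/14) - (-263/70) = -2389556/35.

-2389556/35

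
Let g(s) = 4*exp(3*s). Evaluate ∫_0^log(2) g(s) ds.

28/3

Let u = exp(s), so du = exp(s) ds. When s = 0, u = 1; when s = log(2), u = 2.
The integral becomes 4·∫ u**2 du from 1 to 2, with antiderivative 4*u**3/3.
Back in s: F(s) = 4*exp(3*s)/3.
Then F(log(2)) - F(0) = (32/3) - (4/3) = 28/3.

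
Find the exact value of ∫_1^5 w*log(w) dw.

-6 + 25*log(5)/2

Integrate by parts once (u = ln w, dv = w dw).
An antiderivative is F(w) = w**2*(2*log(w) - 1)/4.
Then F(5) - F(1) = (-25/4 + 25*log(5)/2) - (-1/4) = -6 + 25*log(5)/2.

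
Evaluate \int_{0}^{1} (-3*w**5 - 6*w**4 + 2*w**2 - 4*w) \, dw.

By the power rule, an antiderivative is F(w) = -w**6/2 - 6*w**5/5 + 2*w**3/3 - 2*w**2.
Then F(1) - F(0) = (-91/30) - (0) = -91/30.

-91/30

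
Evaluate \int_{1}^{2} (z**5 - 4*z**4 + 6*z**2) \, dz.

By the power rule, an antiderivative is F(z) = z**6/6 - 4*z**5/5 + 2*z**3.
Then F(2) - F(1) = (16/15) - (41/30) = -3/10.

-3/10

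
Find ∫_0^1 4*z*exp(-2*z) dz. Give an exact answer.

1 - 3*exp(-2)

Integrate by parts once (u = z, dv = 4*exp(-2*z) dz).
An antiderivative is F(z) = (-2*z - 1)*exp(-2*z).
Then F(1) - F(0) = (-3*exp(-2)) - (-1) = 1 - 3*exp(-2).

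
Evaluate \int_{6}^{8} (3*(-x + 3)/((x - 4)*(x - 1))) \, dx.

log(25/98)

Factor the denominator: x**2 - 5*x + 4 = (x - 1)(x - 4).
Partial fractions: 3*(-x + 3)/((x - 4)*(x - 1)) = -2/(x - 1) - 1/(x - 4).
An antiderivative is F(x) = -log(x - 4) - 2*log(x - 1).
Then F(8) - F(6) = (-2*log(7) - 2*log(2)) - (-log(50)) = log(25/98).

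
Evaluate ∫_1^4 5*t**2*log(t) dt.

Integrate by parts once (u = ln t, dv = 5*t**2 dt).
An antiderivative is F(t) = 5*t**3*(3*log(t) - 1)/9.
Then F(4) - F(1) = (-320/9 + 640*log(2)/3) - (-5/9) = -35 + 640*log(2)/3.

-35 + 640*log(2)/3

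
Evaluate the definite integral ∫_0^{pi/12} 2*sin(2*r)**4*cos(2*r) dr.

Let u = sin(2*r), so du = 2*cos(2*r) dr. When r = 0, u = 0; when r = pi/12, u = 1/2.
The integral becomes ∫ u**4 du from 0 to 1/2, with antiderivative u**5/5.
Back in r: F(r) = sin(2*r)**5/5.
Then F(pi/12) - F(0) = (1/160) - (0) = 1/160.

1/160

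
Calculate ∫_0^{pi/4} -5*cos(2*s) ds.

-5/2

An antiderivative is F(s) = -5*sin(2*s)/2.
Then F(pi/4) - F(0) = (-5/2) - (0) = -5/2.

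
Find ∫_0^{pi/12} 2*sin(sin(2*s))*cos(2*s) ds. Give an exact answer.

Let u = sin(2*s), so du = 2*cos(2*s) ds. When s = 0, u = 0; when s = pi/12, u = 1/2.
The integral becomes ∫ sin(u) du from 0 to 1/2, with antiderivative -cos(u).
Back in s: F(s) = -cos(sin(2*s)).
Then F(pi/12) - F(0) = (-cos(1/2)) - (-1) = 1 - cos(1/2).

1 - cos(1/2)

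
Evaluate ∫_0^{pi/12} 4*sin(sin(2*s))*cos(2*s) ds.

Let u = sin(2*s), so du = 2*cos(2*s) ds. When s = 0, u = 0; when s = pi/12, u = 1/2.
The integral becomes 2·∫ sin(u) du from 0 to 1/2, with antiderivative -2*cos(u).
Back in s: F(s) = -2*cos(sin(2*s)).
Then F(pi/12) - F(0) = (-2*cos(1/2)) - (-2) = 2 - 2*cos(1/2).

2 - 2*cos(1/2)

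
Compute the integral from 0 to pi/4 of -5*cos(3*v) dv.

An antiderivative is F(v) = -5*sin(3*v)/3.
Then F(pi/4) - F(0) = (-5*sqrt(2)/6) - (0) = -5*sqrt(2)/6.

-5*sqrt(2)/6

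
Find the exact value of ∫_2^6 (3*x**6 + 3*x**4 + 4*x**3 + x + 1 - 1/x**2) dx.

13215697/105

By the power rule, an antiderivative is F(x) = 3*x**7/7 + 3*x**5/5 + x**4 + x**2/2 + x + 1/x.
Then F(6) - F(2) = (26451251/210) - (6619/70) = 13215697/105.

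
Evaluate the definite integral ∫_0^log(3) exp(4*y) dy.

Let u = exp(y), so du = exp(y) dy. When y = 0, u = 1; when y = log(3), u = 3.
The integral becomes ∫ u**3 du from 1 to 3, with antiderivative u**4/4.
Back in y: F(y) = exp(4*y)/4.
Then F(log(3)) - F(0) = (81/4) - (1/4) = 20.

20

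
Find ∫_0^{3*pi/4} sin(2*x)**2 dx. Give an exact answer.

3*pi/8

Use the identity sin^2(2*x) = (1 - cos(4*x))/2.
An antiderivative is F(x) = x/2 - sin(4*x)/8.
Then F(3*pi/4) - F(0) = (3*pi/8) - (0) = 3*pi/8.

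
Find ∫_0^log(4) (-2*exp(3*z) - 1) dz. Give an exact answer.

An antiderivative is F(z) = -2*exp(3*z)/3 - z.
Then F(log(4)) - F(0) = (-128/3 - log(4)) - (-2/3) = -42 - log(4).

-42 - log(4)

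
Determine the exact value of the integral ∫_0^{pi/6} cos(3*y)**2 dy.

pi/12

Use the identity cos^2(3*y) = (1 + cos(6*y))/2.
An antiderivative is F(y) = y/2 + sin(6*y)/12.
Then F(pi/6) - F(0) = (pi/12) - (0) = pi/12.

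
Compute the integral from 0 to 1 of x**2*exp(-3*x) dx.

2/27 - 17*exp(-3)/27

Integrate by parts twice (u = x^2, dv = exp(-3*x) dx).
An antiderivative is F(x) = (-9*x**2 - 6*x - 2)*exp(-3*x)/27.
Then F(1) - F(0) = (-17*exp(-3)/27) - (-2/27) = 2/27 - 17*exp(-3)/27.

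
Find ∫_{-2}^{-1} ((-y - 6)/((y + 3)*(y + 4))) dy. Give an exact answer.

log(9/32)

Factor the denominator: y**2 + 7*y + 12 = (y + 4)(y + 3).
Partial fractions: (-y - 6)/((y + 3)*(y + 4)) = 2/(y + 4) - 3/(y + 3).
An antiderivative is F(y) = -3*log(y + 3) + 2*log(y + 4).
Then F(-1) - F(-2) = (log(9/8)) - (log(4)) = log(9/32).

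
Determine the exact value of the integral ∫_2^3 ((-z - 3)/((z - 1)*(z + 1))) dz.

-log(3)

Factor the denominator: z**2 - 1 = (z + 1)(z - 1).
Partial fractions: (-z - 3)/((z - 1)*(z + 1)) = 1/(z + 1) - 2/(z - 1).
An antiderivative is F(z) = -2*log(z - 1) + log(z + 1).
Then F(3) - F(2) = (0) - (log(3)) = -log(3).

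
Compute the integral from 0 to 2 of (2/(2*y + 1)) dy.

Let u = 2*y + 1, so du = 2 dy. When y = 0, u = 1; when y = 2, u = 5.
The integral becomes ∫ 1/u du from 1 to 5, with antiderivative log(u).
Back in y: F(y) = log(2*y + 1).
Then F(2) - F(0) = (log(5)) - (0) = log(5).

log(5)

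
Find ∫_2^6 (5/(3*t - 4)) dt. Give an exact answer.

An antiderivative is F(t) = 5*log(3*t - 4)/3.
Then F(6) - F(2) = (5*log(14)/3) - (5*log(2)/3) = 5*log(7)/3.

5*log(7)/3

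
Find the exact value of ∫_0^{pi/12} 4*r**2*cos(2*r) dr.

-1/2 + pi**2/144 + sqrt(3)*pi/12

Integrate by parts twice (u = r^2, dv = 4*cos(2*r) dr).
An antiderivative is F(r) = 2*r**2*sin(2*r) + 2*r*cos(2*r) - sin(2*r).
Then F(pi/12) - F(0) = (-1/2 + pi**2/144 + sqrt(3)*pi/12) - (0) = -1/2 + pi**2/144 + sqrt(3)*pi/12.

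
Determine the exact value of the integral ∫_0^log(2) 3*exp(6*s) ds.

Let u = exp(s), so du = exp(s) ds. When s = 0, u = 1; when s = log(2), u = 2.
The integral becomes 3·∫ u**5 du from 1 to 2, with antiderivative u**6/2.
Back in s: F(s) = exp(6*s)/2.
Then F(log(2)) - F(0) = (32) - (1/2) = 63/2.

63/2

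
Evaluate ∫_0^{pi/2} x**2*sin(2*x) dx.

Integrate by parts twice (u = x^2, dv = sin(2*x) dx).
An antiderivative is F(x) = -x**2*cos(2*x)/2 + x*sin(2*x)/2 + cos(2*x)/4.
Then F(pi/2) - F(0) = (-1/4 + pi**2/8) - (1/4) = -1/2 + pi**2/8.

-1/2 + pi**2/8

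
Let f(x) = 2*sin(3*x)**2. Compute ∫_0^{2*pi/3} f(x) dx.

Use the identity sin^2(3*x) = (1 - cos(6*x))/2.
An antiderivative is F(x) = x - sin(6*x)/6.
Then F(2*pi/3) - F(0) = (2*pi/3) - (0) = 2*pi/3.

2*pi/3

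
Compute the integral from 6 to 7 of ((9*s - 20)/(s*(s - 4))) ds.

-9*log(2) - log(3) + 5*log(7)

Factor the denominator: s**2 - 4*s = s(s - 4).
Partial fractions: (9*s - 20)/(s*(s - 4)) = 5/s + 4/(s - 4).
An antiderivative is F(s) = 5*log(s) + 4*log(s - 4).
Then F(7) - F(6) = (4*log(3) + 5*log(7)) - (5*log(3) + 9*log(2)) = -9*log(2) - log(3) + 5*log(7).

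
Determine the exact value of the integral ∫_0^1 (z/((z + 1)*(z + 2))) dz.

Factor the denominator: z**2 + 3*z + 2 = (z + 2)(z + 1).
Partial fractions: z/((z + 1)*(z + 2)) = 2/(z + 2) - 1/(z + 1).
An antiderivative is F(z) = -log(z + 1) + 2*log(z + 2).
Then F(1) - F(0) = (log(9/2)) - (log(4)) = log(9/8).

log(9/8)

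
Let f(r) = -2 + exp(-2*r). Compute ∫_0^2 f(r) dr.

-7/2 - exp(-4)/2

An antiderivative is F(r) = -2*r - exp(-2*r)/2.
Then F(2) - F(0) = (-4 - exp(-4)/2) - (-1/2) = -7/2 - exp(-4)/2.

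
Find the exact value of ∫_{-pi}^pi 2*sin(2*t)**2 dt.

Use the identity sin^2(2*t) = (1 - cos(4*t))/2.
An antiderivative is F(t) = t - sin(4*t)/4.
Then F(pi) - F(-pi) = (pi) - (-pi) = 2*pi.

2*pi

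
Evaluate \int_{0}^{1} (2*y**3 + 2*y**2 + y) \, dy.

5/3

By the power rule, an antiderivative is F(y) = y**4/2 + 2*y**3/3 + y**2/2.
Then F(1) - F(0) = (5/3) - (0) = 5/3.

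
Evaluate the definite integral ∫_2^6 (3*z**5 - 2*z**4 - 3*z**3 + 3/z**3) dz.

288581/15

By the power rule, an antiderivative is F(z) = z**6/2 - 2*z**5/5 - 3*z**4/4 - 3/(2*z**2).
Then F(6) - F(2) = (2309467/120) - (273/40) = 288581/15.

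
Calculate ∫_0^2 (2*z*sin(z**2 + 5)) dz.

cos(5) - cos(9)

Let u = z**2 + 5, so du = 2*z dz. When z = 0, u = 5; when z = 2, u = 9.
The integral becomes ∫ sin(u) du from 5 to 9, with antiderivative -cos(u).
Back in z: F(z) = -cos(z**2 + 5).
Then F(2) - F(0) = (-cos(9)) - (-cos(5)) = cos(5) - cos(9).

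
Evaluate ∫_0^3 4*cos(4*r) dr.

sin(12)

Let u = 4*r, so du = 4 dr. When r = 0, u = 0; when r = 3, u = 12.
The integral becomes ∫ cos(u) du from 0 to 12, with antiderivative sin(u).
Back in r: F(r) = sin(4*r).
Then F(3) - F(0) = (sin(12)) - (0) = sin(12).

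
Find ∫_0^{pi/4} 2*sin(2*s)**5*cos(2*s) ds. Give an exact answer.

1/6

Let u = sin(2*s), so du = 2*cos(2*s) ds. When s = 0, u = 0; when s = pi/4, u = 1.
The integral becomes ∫ u**5 du from 0 to 1, with antiderivative u**6/6.
Back in s: F(s) = sin(2*s)**6/6.
Then F(pi/4) - F(0) = (1/6) - (0) = 1/6.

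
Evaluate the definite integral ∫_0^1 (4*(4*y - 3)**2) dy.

Let u = 4*y - 3, so du = 4 dy. When y = 0, u = -3; when y = 1, u = 1.
The integral becomes ∫ u**2 du from -3 to 1, with antiderivative u**3/3.
Back in y: F(y) = (4*y - 3)**3/3.
Then F(1) - F(0) = (1/3) - (-9) = 28/3.

28/3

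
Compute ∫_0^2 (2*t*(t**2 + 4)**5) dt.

Let u = t**2 + 4, so du = 2*t dt. When t = 0, u = 4; when t = 2, u = 8.
The integral becomes ∫ u**5 du from 4 to 8, with antiderivative u**6/6.
Back in t: F(t) = (t**2 + 4)**6/6.
Then F(2) - F(0) = (131072/3) - (2048/3) = 43008.

43008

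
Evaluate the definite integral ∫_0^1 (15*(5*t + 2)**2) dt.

335

Let u = 5*t + 2, so du = 5 dt. When t = 0, u = 2; when t = 1, u = 7.
The integral becomes 3·∫ u**2 du from 2 to 7, with antiderivative u**3.
Back in t: F(t) = (5*t + 2)**3.
Then F(1) - F(0) = (343) - (8) = 335.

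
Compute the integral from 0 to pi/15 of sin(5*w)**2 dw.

-sqrt(3)/40 + pi/30

Use the identity sin^2(5*w) = (1 - cos(10*w))/2.
An antiderivative is F(w) = w/2 - sin(10*w)/20.
Then F(pi/15) - F(0) = (-sqrt(3)/40 + pi/30) - (0) = -sqrt(3)/40 + pi/30.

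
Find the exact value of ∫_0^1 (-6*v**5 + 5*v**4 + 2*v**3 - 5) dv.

By the power rule, an antiderivative is F(v) = -v**6 + v**5 + v**4/2 - 5*v.
Then F(1) - F(0) = (-9/2) - (0) = -9/2.

-9/2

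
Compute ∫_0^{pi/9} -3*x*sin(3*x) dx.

-sqrt(3)/6 + pi/18

Integrate by parts once (u = x, dv = -3*sin(3*x) dx).
An antiderivative is F(x) = x*cos(3*x) - sin(3*x)/3.
Then F(pi/9) - F(0) = (-sqrt(3)/6 + pi/18) - (0) = -sqrt(3)/6 + pi/18.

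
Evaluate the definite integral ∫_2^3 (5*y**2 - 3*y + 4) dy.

By the power rule, an antiderivative is F(y) = 5*y**3/3 - 3*y**2/2 + 4*y.
Then F(3) - F(2) = (87/2) - (46/3) = 169/6.

169/6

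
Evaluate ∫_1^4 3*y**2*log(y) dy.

-21 + 128*log(2)

Integrate by parts once (u = ln y, dv = 3*y**2 dy).
An antiderivative is F(y) = y**3*(3*log(y) - 1)/3.
Then F(4) - F(1) = (-64/3 + 128*log(2)) - (-1/3) = -21 + 128*log(2).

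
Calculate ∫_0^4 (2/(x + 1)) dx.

log(25)

An antiderivative is F(x) = 2*log(x + 1).
Then F(4) - F(0) = (log(25)) - (0) = log(25).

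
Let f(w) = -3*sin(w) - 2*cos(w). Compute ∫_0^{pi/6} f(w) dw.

-4 + 3*sqrt(3)/2

An antiderivative is F(w) = -2*sin(w) + 3*cos(w).
Then F(pi/6) - F(0) = (-1 + 3*sqrt(3)/2) - (3) = -4 + 3*sqrt(3)/2.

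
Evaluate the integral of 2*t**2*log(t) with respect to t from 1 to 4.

-14 + 256*log(2)/3

Integrate by parts once (u = ln t, dv = 2*t**2 dt).
An antiderivative is F(t) = 2*t**3*(3*log(t) - 1)/9.
Then F(4) - F(1) = (-128/9 + 256*log(2)/3) - (-2/9) = -14 + 256*log(2)/3.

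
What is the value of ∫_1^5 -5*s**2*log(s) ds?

Integrate by parts once (u = ln s, dv = -5*s**2 ds).
An antiderivative is F(s) = -5*s**3*(3*log(s) - 1)/9.
Then F(5) - F(1) = (625/9 - 625*log(5)/3) - (5/9) = 620/9 - 625*log(5)/3.

620/9 - 625*log(5)/3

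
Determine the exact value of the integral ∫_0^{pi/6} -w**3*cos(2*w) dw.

-3/16 - pi**2/96 - sqrt(3)*pi**3/864 + sqrt(3)*pi/16

Integrate by parts 3 times (u = w^3, dv = -cos(2*w) dw).
An antiderivative is F(w) = -w**3*sin(2*w)/2 - 3*w**2*cos(2*w)/4 + 3*w*sin(2*w)/4 + 3*cos(2*w)/8.
Then F(pi/6) - F(0) = (-pi**2/96 - sqrt(3)*pi**3/864 + 3/16 + sqrt(3)*pi/16) - (3/8) = -3/16 - pi**2/96 - sqrt(3)*pi**3/864 + sqrt(3)*pi/16.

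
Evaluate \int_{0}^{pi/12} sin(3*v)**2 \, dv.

-1/12 + pi/24

Use the identity sin^2(3*v) = (1 - cos(6*v))/2.
An antiderivative is F(v) = v/2 - sin(6*v)/12.
Then F(pi/12) - F(0) = (-1/12 + pi/24) - (0) = -1/12 + pi/24.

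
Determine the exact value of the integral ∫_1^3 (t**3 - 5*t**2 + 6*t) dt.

By the power rule, an antiderivative is F(t) = t**4/4 - 5*t**3/3 + 3*t**2.
Then F(3) - F(1) = (9/4) - (19/12) = 2/3.

2/3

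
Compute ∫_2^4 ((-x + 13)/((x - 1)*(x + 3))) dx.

-4*log(7) + 3*log(3) + 4*log(5)

Factor the denominator: x**2 + 2*x - 3 = (x + 3)(x - 1).
Partial fractions: (-x + 13)/((x - 1)*(x + 3)) = -4/(x + 3) + 3/(x - 1).
An antiderivative is F(x) = 3*log(x - 1) - 4*log(x + 3).
Then F(4) - F(2) = (-4*log(7) + 3*log(3)) - (-4*log(5)) = -4*log(7) + 3*log(3) + 4*log(5).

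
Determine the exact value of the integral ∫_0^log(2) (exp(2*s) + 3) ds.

An antiderivative is F(s) = exp(2*s)/2 + 3*s.
Then F(log(2)) - F(0) = (2 + log(8)) - (1/2) = 3/2 + log(8).

3/2 + log(8)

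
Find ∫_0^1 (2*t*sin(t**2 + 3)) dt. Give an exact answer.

Let u = t**2 + 3, so du = 2*t dt. When t = 0, u = 3; when t = 1, u = 4.
The integral becomes ∫ sin(u) du from 3 to 4, with antiderivative -cos(u).
Back in t: F(t) = -cos(t**2 + 3).
Then F(1) - F(0) = (-cos(4)) - (-cos(3)) = cos(3) - cos(4).

cos(3) - cos(4)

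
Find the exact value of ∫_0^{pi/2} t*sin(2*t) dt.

Integrate by parts once (u = t, dv = sin(2*t) dt).
An antiderivative is F(t) = -t*cos(2*t)/2 + sin(2*t)/4.
Then F(pi/2) - F(0) = (pi/4) - (0) = pi/4.

pi/4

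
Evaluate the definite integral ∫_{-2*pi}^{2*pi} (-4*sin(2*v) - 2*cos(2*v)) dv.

0

An antiderivative is F(v) = -sin(2*v) + 2*cos(2*v).
Then F(2*pi) - F(-2*pi) = (2) - (2) = 0.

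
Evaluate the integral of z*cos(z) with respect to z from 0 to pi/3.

Integrate by parts once (u = z, dv = cos(z) dz).
An antiderivative is F(z) = z*sin(z) + cos(z).
Then F(pi/3) - F(0) = (1/2 + sqrt(3)*pi/6) - (1) = -1/2 + sqrt(3)*pi/6.

-1/2 + sqrt(3)*pi/6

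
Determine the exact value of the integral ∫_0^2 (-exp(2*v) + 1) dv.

An antiderivative is F(v) = -exp(2*v)/2 + v.
Then F(2) - F(0) = (2 - exp(4)/2) - (-1/2) = 5/2 - exp(4)/2.

5/2 - exp(4)/2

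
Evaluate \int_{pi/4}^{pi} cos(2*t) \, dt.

-1/2

An antiderivative is F(t) = sin(2*t)/2.
Then F(pi) - F(pi/4) = (0) - (1/2) = -1/2.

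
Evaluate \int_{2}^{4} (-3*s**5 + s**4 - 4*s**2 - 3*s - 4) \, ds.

By the power rule, an antiderivative is F(s) = -s**6/2 + s**5/5 - 4*s**3/3 - 3*s**2/2 - 4*s.
Then F(4) - F(2) = (-29528/15) - (-754/15) = -28774/15.

-28774/15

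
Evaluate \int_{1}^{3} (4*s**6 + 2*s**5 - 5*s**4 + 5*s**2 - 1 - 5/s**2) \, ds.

By the power rule, an antiderivative is F(s) = 4*s**7/7 + s**6/3 - s**5 + 5*s**3/3 - s + 5/s.
Then F(3) - F(1) = (27161/21) - (39/7) = 27044/21.

27044/21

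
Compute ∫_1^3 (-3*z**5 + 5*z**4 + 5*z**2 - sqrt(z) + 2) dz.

-74 - 2*sqrt(3)

By the power rule, an antiderivative is F(z) = -z**6/2 + z**5 - 2*z**(3/2)/3 + 5*z**3/3 + 2*z.
Then F(3) - F(1) = (-141/2 - 2*sqrt(3)) - (7/2) = -74 - 2*sqrt(3).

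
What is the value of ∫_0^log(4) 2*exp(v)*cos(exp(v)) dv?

-2*sin(1) + 2*sin(4)

Let u = exp(v), so du = exp(v) dv. When v = 0, u = 1; when v = log(4), u = 4.
The integral becomes 2·∫ cos(u) du from 1 to 4, with antiderivative 2*sin(u).
Back in v: F(v) = 2*sin(exp(v)).
Then F(log(4)) - F(0) = (2*sin(4)) - (2*sin(1)) = -2*sin(1) + 2*sin(4).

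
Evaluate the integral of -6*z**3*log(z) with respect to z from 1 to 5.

Integrate by parts once (u = ln z, dv = -6*z**3 dz).
An antiderivative is F(z) = -3*z**4*(4*log(z) - 1)/8.
Then F(5) - F(1) = (1875/8 - 1875*log(5)/2) - (3/8) = 234 - 1875*log(5)/2.

234 - 1875*log(5)/2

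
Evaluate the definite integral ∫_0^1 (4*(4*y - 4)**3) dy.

-64

Let u = 4*y - 4, so du = 4 dy. When y = 0, u = -4; when y = 1, u = 0.
The integral becomes ∫ u**3 du from -4 to 0, with antiderivative u**4/4.
Back in y: F(y) = (4*y - 4)**4/4.
Then F(1) - F(0) = (0) - (64) = -64.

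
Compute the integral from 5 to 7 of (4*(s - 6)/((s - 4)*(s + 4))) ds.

-11*log(3) + 5*log(11)

Factor the denominator: s**2 - 16 = (s + 4)(s - 4).
Partial fractions: 4*(s - 6)/((s - 4)*(s + 4)) = 5/(s + 4) - 1/(s - 4).
An antiderivative is F(s) = -log(s - 4) + 5*log(s + 4).
Then F(7) - F(5) = (-log(3) + 5*log(11)) - (10*log(3)) = -11*log(3) + 5*log(11).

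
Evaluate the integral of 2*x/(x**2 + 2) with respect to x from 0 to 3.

log(11/2)

Let u = x**2 + 2, so du = 2*x dx. When x = 0, u = 2; when x = 3, u = 11.
The integral becomes ∫ 1/u du from 2 to 11, with antiderivative log(u).
Back in x: F(x) = log(x**2 + 2).
Then F(3) - F(0) = (log(11)) - (log(2)) = log(11/2).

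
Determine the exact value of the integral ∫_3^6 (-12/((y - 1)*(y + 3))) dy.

-3*log(5) + 3*log(3)

Factor the denominator: y**2 + 2*y - 3 = (y + 3)(y - 1).
Partial fractions: -12/((y - 1)*(y + 3)) = 3/(y + 3) - 3/(y - 1).
An antiderivative is F(y) = -3*log(y - 1) + 3*log(y + 3).
Then F(6) - F(3) = (-3*log(5) + 6*log(3)) - (log(27)) = -3*log(5) + 3*log(3).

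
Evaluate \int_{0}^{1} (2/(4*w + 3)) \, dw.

-log(3)/2 + log(7)/2

An antiderivative is F(w) = log(4*w + 3)/2.
Then F(1) - F(0) = (log(7)/2) - (log(3)/2) = -log(3)/2 + log(7)/2.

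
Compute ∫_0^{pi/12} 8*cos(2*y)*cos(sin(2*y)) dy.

4*sin(1/2)

Let u = sin(2*y), so du = 2*cos(2*y) dy. When y = 0, u = 0; when y = pi/12, u = 1/2.
The integral becomes 4·∫ cos(u) du from 0 to 1/2, with antiderivative 4*sin(u).
Back in y: F(y) = 4*sin(sin(2*y)).
Then F(pi/12) - F(0) = (4*sin(1/2)) - (0) = 4*sin(1/2).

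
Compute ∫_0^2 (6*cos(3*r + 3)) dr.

-2*sin(3) + 2*sin(9)

Let u = 3*r + 3, so du = 3 dr. When r = 0, u = 3; when r = 2, u = 9.
The integral becomes 2·∫ cos(u) du from 3 to 9, with antiderivative 2*sin(u).
Back in r: F(r) = 2*sin(3*r + 3).
Then F(2) - F(0) = (2*sin(9)) - (2*sin(3)) = -2*sin(3) + 2*sin(9).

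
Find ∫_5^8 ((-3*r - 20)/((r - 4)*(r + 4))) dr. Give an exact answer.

-6*log(2) - log(3)

Factor the denominator: r**2 - 16 = (r + 4)(r - 4).
Partial fractions: (-3*r - 20)/((r - 4)*(r + 4)) = 1/(r + 4) - 4/(r - 4).
An antiderivative is F(r) = -4*log(r - 4) + log(r + 4).
Then F(8) - F(5) = (log(3/64)) - (log(9)) = -6*log(2) - log(3).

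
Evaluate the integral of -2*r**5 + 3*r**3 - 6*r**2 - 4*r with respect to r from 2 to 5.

-20025/4

By the power rule, an antiderivative is F(r) = -r**6/3 + 3*r**4/4 - 2*r**3 - 2*r**2.
Then F(5) - F(2) = (-60475/12) - (-100/3) = -20025/4.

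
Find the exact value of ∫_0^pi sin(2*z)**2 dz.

Use the identity sin^2(2*z) = (1 - cos(4*z))/2.
An antiderivative is F(z) = z/2 - sin(4*z)/8.
Then F(pi) - F(0) = (pi/2) - (0) = pi/2.

pi/2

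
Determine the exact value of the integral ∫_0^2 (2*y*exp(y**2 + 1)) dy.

Let u = y**2 + 1, so du = 2*y dy. When y = 0, u = 1; when y = 2, u = 5.
The integral becomes ∫ exp(u) du from 1 to 5, with antiderivative exp(u).
Back in y: F(y) = exp(y**2 + 1).
Then F(2) - F(0) = (exp(5)) - (exp(1)) = -exp(1) + exp(5).

-exp(1) + exp(5)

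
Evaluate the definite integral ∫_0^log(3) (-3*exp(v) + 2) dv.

An antiderivative is F(v) = 2*v - 3*exp(v).
Then F(log(3)) - F(0) = (-9 + log(9)) - (-3) = -6 + 2*log(3).

-6 + 2*log(3)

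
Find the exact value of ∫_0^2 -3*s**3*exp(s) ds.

-6*exp(2) - 18

Integrate by parts 3 times (u = s^3, dv = -3*exp(s) ds).
An antiderivative is F(s) = (-3*s**3 + 9*s**2 - 18*s + 18)*exp(s).
Then F(2) - F(0) = (-6*exp(2)) - (18) = -6*exp(2) - 18.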